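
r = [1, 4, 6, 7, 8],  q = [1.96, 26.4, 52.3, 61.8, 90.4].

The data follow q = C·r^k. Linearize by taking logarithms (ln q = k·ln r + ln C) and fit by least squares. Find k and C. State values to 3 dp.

With ln qᵢ as the transformed response and ln rᵢ as the regressor:
Over the data: Σln r = 7.2034, Σ(ln r)² = 13.2429, Σln q = 16.5315, Σln r·ln q = 29.0189.
Normal system: [[13.2429, 7.2034]; [7.2034, 5]]·[k, ln C]ᵀ = [29.0189, 16.5315]ᵀ.
Slope k = (n·Σln r·ln q − Σln r·Σln q)/(n·Σ(ln r)² − (Σln r)²) = (5·29.0189 − 7.2034·16.5315)/14.3252 = 1.81580; ln C = (Σln q − k·Σln r)/n = 0.69031, so C = exp(0.69031) = 1.99433.

k = 1.816, C = 1.994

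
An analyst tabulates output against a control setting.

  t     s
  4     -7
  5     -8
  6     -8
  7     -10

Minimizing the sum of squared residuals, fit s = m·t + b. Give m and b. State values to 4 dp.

Forming XᵀX = [[126, 22]; [22, 4]] and Xᵀs = [-186, -33]ᵀ gives XᵀX·[m, b]ᵀ = Xᵀs.
det = 126·4 − 22² = 20.
m = ((-186)·4 − 22·(-33))/20 = -9/10; b = (126·(-33) − 22·(-186))/20 = -33/10.

m = -0.9000, b = -3.3000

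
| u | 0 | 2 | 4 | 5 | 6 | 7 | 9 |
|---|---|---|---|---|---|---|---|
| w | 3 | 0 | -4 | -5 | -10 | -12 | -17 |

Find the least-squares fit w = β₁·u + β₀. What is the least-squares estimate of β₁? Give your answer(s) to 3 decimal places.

The normal system MᵀM·[β₁, β₀]ᵀ = Mᵀw is [[211, 33]; [33, 7]]·[β₁, β₀]ᵀ = [-338, -45]ᵀ.
Determinant 211·7 − 33² = 388.
β₁ = ((-338)·7 − 33·(-45))/388 = -881/388; β₀ = (211·(-45) − 33·(-338))/388 = 1659/388.

β₁ = -2.271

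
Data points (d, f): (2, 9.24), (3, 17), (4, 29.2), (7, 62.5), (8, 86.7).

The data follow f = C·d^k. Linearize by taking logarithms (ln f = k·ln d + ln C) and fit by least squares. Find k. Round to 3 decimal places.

Linearized form: ln f = k·ln d + ln C. From the 5 transformed points,
XᵀX = [[11.7199, 7.2034]; [7.2034, 5]], rhs = [26.6575, 17.0285]ᵀ  (here Σln d = 7.2034, Σ(ln d)² = 11.7199, Σln f = 17.0285, Σln d·ln f = 26.6575).
Δ = 11.7199·5 − (7.2034)² = 6.7102; k = (26.6575·5 − 7.2034·17.0285)/6.7102 = 1.58326, ln C = (11.7199·17.0285 − 7.2034·26.6575)/6.7102 = 1.12474.

k = 1.583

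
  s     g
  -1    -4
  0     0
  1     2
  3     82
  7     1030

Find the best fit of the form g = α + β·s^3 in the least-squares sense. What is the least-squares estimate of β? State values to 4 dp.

β = 3.0041

Normal-equation sums: Σ1 = 5, Σs^3 = 370, Σs^3·s^3 = 118380.
Right-hand side: Σg = 1110, Σs^3·g = 355510.
Normal equations: [[5, 370]; [370, 118380]]·[α, β]ᵀ = [1110, 355510]ᵀ.
Δ = 5·118380 − 370² = 455000.
α = (1110·118380 − 370·355510)/455000 = -1369/4550; β = (5·355510 − 370·1110)/455000 = 27337/9100.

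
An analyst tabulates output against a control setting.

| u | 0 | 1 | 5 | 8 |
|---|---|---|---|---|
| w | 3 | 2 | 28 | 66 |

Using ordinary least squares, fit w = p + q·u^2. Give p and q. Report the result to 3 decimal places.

p = 2.237, q = 1.001

With design matrix A, AᵀA = [[4, 90]; [90, 4722]] and Aᵀw = [99, 4926]ᵀ.
Eliminating q: 4722·(row 1) − 90·(row 2) gives 10788·p = 4722·99 − 90·4926 = 24138, so p = 4023/1798.
Then q = (4926 − 90·(4023/1798))/4722 = 1799/1798.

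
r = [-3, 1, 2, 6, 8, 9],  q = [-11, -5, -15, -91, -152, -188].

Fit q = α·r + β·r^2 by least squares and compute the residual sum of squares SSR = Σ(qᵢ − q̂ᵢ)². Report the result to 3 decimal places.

With design matrix M, MᵀM = [[195, 1439]; [1439, 12051]] and Mᵀq = [-3456, -28396]ᵀ.
Δ = 195·12051 − 1439² = 279224.
α = ((-3456)·12051 − 1439·(-28396))/279224 = -17873/6346; β = (195·(-28396) − 1439·(-3456))/279224 = -12819/6346.
Residuals: -4027/3173, -519/3173, -4084/3173, -4382/3173, -596/3173, 3074/3173; SSR = 19594/3173.

SSR = 6.175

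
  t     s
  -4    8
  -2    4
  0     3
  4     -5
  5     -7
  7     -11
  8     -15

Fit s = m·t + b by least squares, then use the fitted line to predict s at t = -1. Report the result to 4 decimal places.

ŝ = 3.2260

The normal system XᵀX·[m, b]ᵀ = Xᵀs is [[174, 18]; [18, 7]]·[m, b]ᵀ = [-292, -23]ᵀ.
Δ = 174·7 − 18² = 894.
m = ((-292)·7 − 18·(-23))/894 = -815/447; b = (174·(-23) − 18·(-292))/894 = 209/149.
At t = -1: ŝ = (-815/447)·(-1) + (209/149)·(1) = 1442/447.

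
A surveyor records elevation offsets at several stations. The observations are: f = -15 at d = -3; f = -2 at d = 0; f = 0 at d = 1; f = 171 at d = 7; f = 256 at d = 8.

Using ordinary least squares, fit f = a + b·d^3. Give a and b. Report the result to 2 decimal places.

a = -1.32, b = 0.50

Normal-equation sums: Σ1 = 5, Σd^3 = 829, Σd^3·d^3 = 380523.
And Σf = 410, Σd^3·f = 190130.
So XᵀX·[a, b]ᵀ = Xᵀf: [[5, 829]; [829, 380523]]·[a, b]ᵀ = [410, 190130]ᵀ.
det = 5·380523 − 829² = 1215374.
a = (410·380523 − 829·190130)/1215374 = -801670/607687; b = (5·190130 − 829·410)/1215374 = 305380/607687.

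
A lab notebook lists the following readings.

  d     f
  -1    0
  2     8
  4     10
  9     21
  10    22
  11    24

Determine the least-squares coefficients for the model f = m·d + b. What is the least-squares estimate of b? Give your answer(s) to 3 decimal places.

b = 2.721

MᵀM·[m, b]ᵀ = Mᵀf reads: 323·m + 35·b = 729;  35·m + 6·b = 85.
det = 323·6 − 35² = 713.
m = (729·6 − 35·85)/713 = 1399/713; b = (323·85 − 35·729)/713 = 1940/713.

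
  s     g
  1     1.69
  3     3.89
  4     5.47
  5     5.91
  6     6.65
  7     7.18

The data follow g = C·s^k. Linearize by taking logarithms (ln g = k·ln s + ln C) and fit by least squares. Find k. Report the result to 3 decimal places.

Taking logs, ln g = k·ln s + ln C, so regress ln g on ln s.
Σln s = 7.8320, Σ(ln s)² = 12.7160, Σln g = 9.2250, Σln s·ln g = 13.9381.
Normal system: [[12.7160, 7.8320]; [7.8320, 6]]·[k, ln C]ᵀ = [13.9381, 9.2250]ᵀ.
Slope k = (n·Σln s·ln g − Σln s·Σln g)/(n·Σ(ln s)² − (Σln s)²) = (6·13.9381 − 7.8320·9.2250)/14.9557 = 0.76083; ln C = (Σln g − k·Σln s)/n = 0.54436.

k = 0.761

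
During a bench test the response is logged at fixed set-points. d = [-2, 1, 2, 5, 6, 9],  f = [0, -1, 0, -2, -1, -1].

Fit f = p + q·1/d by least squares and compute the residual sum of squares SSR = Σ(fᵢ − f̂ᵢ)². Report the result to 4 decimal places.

SSR = 2.6696

XᵀX·[p, q]ᵀ = Xᵀf reads: 6·p + (133/90)·q = -5;  (133/90)·p + (12799/8100)·q = -151/90.
(Σ1 = 6, Σ1/d = 133/90, Σ1/d·1/d = 12799/8100, Σf = -5, Σ1/d·f = -151/90.)
Determinant 6·(12799/8100) − (133/90)² = 11821/1620.
p = ((-5)·(12799/8100) − (133/90)·(-151/90))/(11821/1620) = -43912/59105; q = (6·(-151/90) − (133/90)·(-5))/(11821/1620) = -4338/11821.
Residuals: 33067/59105, 6497/59105, 54757/59105, -13992/11821, -11578/59105, -12783/59105; SSR = 157784/59105.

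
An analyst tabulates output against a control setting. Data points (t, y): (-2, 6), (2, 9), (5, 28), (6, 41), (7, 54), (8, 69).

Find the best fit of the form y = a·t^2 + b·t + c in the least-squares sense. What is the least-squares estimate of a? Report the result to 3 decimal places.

a = 0.974

Setting ∂/∂a … = 0 gives: 8450·a + 1196·b + 182·c = 9298;  1196·a + 182·b + 26·c = 1322;  182·a + 26·b + 6·c = 207.
Row-reducing yields a = 4177/4290, b = 1757/4290, c = 351/110.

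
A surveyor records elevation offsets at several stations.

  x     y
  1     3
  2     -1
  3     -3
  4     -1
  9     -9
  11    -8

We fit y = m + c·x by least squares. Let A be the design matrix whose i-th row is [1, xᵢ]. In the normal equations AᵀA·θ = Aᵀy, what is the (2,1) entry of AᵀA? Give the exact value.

Row 2 ↔ basis x, column 1 ↔ basis 1, so (AᵀA)_{2,1} = Σᵢ x = (1)·(1) + (2)·(1) + (3)·(1) + (4)·(1) + (9)·(1) + (11)·(1) = 30.

30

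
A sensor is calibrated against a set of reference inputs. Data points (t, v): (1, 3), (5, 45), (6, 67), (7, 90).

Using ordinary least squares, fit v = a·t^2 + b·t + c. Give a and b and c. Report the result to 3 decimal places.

Entries of MᵀM: Σt^2·t^2 = 4323, Σt^2·t = 685, Σt^2 = 111, Σt·t = 111, Σt = 19, Σ1 = 4.
Moment sums: Σt^2·v = 7950, Σt·v = 1260, Σv = 205.
Normal equations: [[4323, 685, 111]; [685, 111, 19]; [111, 19, 4]]·[a, b, c]ᵀ = [7950, 1260, 205]ᵀ.
Inverting the 3×3 Gram matrix, [a, b, c]ᵀ = [1765/902, -975/902, 940/451]ᵀ.

a = 1.957, b = -1.081, c = 2.084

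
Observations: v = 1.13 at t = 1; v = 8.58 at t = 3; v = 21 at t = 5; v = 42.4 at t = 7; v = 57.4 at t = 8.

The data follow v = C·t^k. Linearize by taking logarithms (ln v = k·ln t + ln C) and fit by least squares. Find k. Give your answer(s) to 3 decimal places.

k = 1.871

With ln vᵢ as the transformed response and ln tᵢ as the regressor:
Σln t = 6.7334, Σ(ln t)² = 11.9079, Σln v = 13.1134, Σln t·ln v = 22.9748.
Equations: 11.9079·k + 6.7334·ln C = 22.9748;  6.7334·k + 5·ln C = 13.1134.
Solving (det = 14.2007): k = 1.87149, ln C = 0.10238.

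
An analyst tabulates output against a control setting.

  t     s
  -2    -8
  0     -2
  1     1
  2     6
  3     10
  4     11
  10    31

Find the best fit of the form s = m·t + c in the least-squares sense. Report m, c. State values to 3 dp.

m = 3.272, c = -1.414

XᵀX·[m, c]ᵀ = Xᵀs reads: 134·m + 18·c = 413;  18·m + 7·c = 49.
det = 134·7 − 18² = 614.
m = (413·7 − 18·49)/614 = 2009/614; c = (134·49 − 18·413)/614 = -434/307.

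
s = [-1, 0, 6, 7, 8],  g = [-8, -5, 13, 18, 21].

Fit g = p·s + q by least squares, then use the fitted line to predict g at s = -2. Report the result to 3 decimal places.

With design matrix M, MᵀM = [[150, 20]; [20, 5]] and Mᵀg = [380, 39]ᵀ.
Δ = 150·5 − 20² = 350.
p = (380·5 − 20·39)/350 = 16/5; q = (150·39 − 20·380)/350 = -5.
At s = -2: ĝ = (16/5)·(-2) + (-5)·(1) = -57/5.

ĝ = -11.400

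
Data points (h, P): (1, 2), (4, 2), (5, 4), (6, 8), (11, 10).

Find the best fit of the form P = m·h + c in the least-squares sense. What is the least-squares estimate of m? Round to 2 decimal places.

m = 0.89

With design matrix M, MᵀM = [[199, 27]; [27, 5]] and MᵀP = [188, 26]ᵀ.
Determinant 199·5 − 27² = 266.
m = (188·5 − 27·26)/266 = 17/19; c = (199·26 − 27·188)/266 = 7/19.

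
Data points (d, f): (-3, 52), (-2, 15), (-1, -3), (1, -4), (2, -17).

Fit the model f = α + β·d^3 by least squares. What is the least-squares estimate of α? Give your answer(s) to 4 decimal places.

α = -2.2182

From the data, Σ1 = 5, Σd^3 = -27, Σd^3·d^3 = 859.
Moment sums: Σf = 43, Σd^3·f = -1661.
So XᵀX·[α, β]ᵀ = Xᵀf: [[5, -27]; [-27, 859]]·[α, β]ᵀ = [43, -1661]ᵀ.
Eliminating β: 859·(row 1) − (-27)·(row 2) gives 3566·α = 859·43 − (-27)·(-1661) = -7910, so α = -3955/1783.
Then β = ((-1661) − (-27)·(-3955/1783))/859 = -3572/1783.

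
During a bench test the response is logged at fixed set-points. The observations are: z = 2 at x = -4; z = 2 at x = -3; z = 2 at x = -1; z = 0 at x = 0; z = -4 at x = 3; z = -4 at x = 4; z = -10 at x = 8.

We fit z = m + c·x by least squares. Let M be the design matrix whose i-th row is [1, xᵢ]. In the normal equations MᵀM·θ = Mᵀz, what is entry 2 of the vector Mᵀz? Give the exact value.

Entry 2 ↔ basis x, so (Mᵀz)_{2} = Σᵢ (x)·zᵢ = (-4)·(2) + (-3)·(2) + (-1)·(2) + (0)·(0) + (3)·(-4) + (4)·(-4) + (8)·(-10) = -124.

-124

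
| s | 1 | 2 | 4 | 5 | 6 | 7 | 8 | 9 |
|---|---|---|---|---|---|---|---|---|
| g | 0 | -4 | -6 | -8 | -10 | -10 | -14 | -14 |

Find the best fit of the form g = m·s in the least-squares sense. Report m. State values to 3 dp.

m = -1.594

With design matrix X, XᵀX = [[276]] and Xᵀg = [-440]ᵀ.
m = (-440)/276 = -1.5942.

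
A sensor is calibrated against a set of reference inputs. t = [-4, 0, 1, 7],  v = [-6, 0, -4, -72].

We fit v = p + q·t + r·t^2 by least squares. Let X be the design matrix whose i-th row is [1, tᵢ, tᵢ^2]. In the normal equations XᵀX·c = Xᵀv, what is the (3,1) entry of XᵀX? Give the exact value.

Row 3 ↔ basis t^2, column 1 ↔ basis 1, so (XᵀX)_{3,1} = Σᵢ t^2 = (16)·(1) + (0)·(1) + (1)·(1) + (49)·(1) = 66.

66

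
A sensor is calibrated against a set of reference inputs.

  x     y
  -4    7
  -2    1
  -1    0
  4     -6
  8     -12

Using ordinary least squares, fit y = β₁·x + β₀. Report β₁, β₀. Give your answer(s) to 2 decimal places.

The normal system AᵀA·[β₁, β₀]ᵀ = Aᵀy is [[101, 5]; [5, 5]]·[β₁, β₀]ᵀ = [-150, -10]ᵀ.
Eliminating β₀: 5·(row 1) − 5·(row 2) gives 480·β₁ = 5·(-150) − 5·(-10) = -700, so β₁ = -35/24.
Then β₀ = ((-10) − 5·(-35/24))/5 = -13/24.

β₁ = -1.46, β₀ = -0.54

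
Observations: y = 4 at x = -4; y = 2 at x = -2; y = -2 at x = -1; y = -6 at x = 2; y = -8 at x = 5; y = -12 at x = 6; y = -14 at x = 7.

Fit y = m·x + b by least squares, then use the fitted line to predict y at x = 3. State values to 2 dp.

ŷ = -6.93

Setting ∂/∂m … = 0 gives: 135·m + 13·b = -240;  13·m + 7·b = -36.
(Σx·x = 135, Σx = 13, Σ1 = 7, Σx·y = -240, Σy = -36.)
Determinant 135·7 − 13² = 776.
m = ((-240)·7 − 13·(-36))/776 = -303/194; b = (135·(-36) − 13·(-240))/776 = -435/194.
At x = 3: ŷ = (-303/194)·(3) + (-435/194)·(1) = -672/97.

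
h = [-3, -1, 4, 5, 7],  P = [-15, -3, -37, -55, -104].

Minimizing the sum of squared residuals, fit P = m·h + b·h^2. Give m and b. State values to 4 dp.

Compute the Gram sums: Σh·h = 100, Σh·h^2 = 504, Σh^2·h^2 = 3364.
Right-hand side: Σh·P = -1103, Σh^2·P = -7201.
Normal equations: [[100, 504]; [504, 3364]]·[m, b]ᵀ = [-1103, -7201]ᵀ.
Δ = 100·3364 − 504² = 82384.
m = ((-1103)·3364 − 504·(-7201))/82384 = -20297/20596; b = (100·(-7201) − 504·(-1103))/82384 = -41047/20596.

m = -0.9855, b = -1.9930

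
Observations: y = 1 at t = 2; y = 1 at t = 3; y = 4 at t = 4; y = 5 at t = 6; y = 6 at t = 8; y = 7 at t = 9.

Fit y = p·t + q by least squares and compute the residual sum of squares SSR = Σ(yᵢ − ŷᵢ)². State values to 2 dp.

Sums needed: Σt·t = 210, Σt = 32, Σ1 = 6.
Moment sums: Σt·y = 162, Σy = 24.
det = 210·6 − 32² = 236.
p = (162·6 − 32·24)/236 = 51/59; q = (210·24 − 32·162)/236 = -36/59.
Residuals: -7/59, -58/59, 68/59, 25/59, -18/59, -10/59; SSR = 154/59.

SSR = 2.61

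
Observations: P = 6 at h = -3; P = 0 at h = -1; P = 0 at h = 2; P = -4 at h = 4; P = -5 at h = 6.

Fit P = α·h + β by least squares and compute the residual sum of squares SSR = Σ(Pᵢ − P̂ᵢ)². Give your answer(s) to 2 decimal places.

Compute the Gram sums: Σh·h = 66, Σh = 8, Σ1 = 5.
Right-hand side: Σh·P = -64, ΣP = -3.
Δ = 66·5 − 8² = 266.
α = ((-64)·5 − 8·(-3))/266 = -148/133; β = (66·(-3) − 8·(-64))/266 = 157/133.
Residuals: 197/133, -305/133, 139/133, -97/133, 66/133; SSR = 1240/133.

SSR = 9.32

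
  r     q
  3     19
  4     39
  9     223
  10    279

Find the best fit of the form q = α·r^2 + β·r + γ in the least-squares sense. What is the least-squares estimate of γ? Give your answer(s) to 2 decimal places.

Setting ∂/∂α … = 0 gives: 16898·α + 1820·β + 206·γ = 46758;  1820·α + 206·β + 26·γ = 5010;  206·α + 26·β + 4·γ = 560.
(Σr^2·r^2 = 16898, Σr^2·r = 1820, Σr^2 = 206, Σr·r = 206, Σr = 26, Σ1 = 4, Σr^2·q = 46758, Σr·q = 5010, Σq = 560.)
Row-reducing yields α = 3, β = -73/37, γ = -62/37.

γ = -1.68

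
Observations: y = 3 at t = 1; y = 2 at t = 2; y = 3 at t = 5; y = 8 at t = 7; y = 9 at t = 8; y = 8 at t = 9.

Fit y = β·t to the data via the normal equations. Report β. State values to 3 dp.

β = 0.991

With design matrix X, XᵀX = [[224]] and Xᵀy = [222]ᵀ.
β = 222/224 = 0.991071.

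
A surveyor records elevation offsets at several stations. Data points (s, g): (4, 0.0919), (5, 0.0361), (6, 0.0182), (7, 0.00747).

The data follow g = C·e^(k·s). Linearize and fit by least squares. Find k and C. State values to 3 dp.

k = -0.821, C = 2.375

Taking logs, ln g = k·s + ln C, so regress ln g on s.
XᵀX = [[126.0000, 22.0000]; [22.0000, 4]], rhs = [-84.4716, -14.6117]ᵀ  (here Σs = 22.0000, Σ(s)² = 126.0000, Σln g = -14.6117, Σs·ln g = -84.4716).
Δ = 126.0000·4 − (22.0000)² = 20.0000; k = (-84.4716·4 − 22.0000·-14.6117)/20.0000 = -0.82143, ln C = (126.0000·-14.6117 − 22.0000·-84.4716)/20.0000 = 0.86493, so C = exp(0.86493) = 2.37484.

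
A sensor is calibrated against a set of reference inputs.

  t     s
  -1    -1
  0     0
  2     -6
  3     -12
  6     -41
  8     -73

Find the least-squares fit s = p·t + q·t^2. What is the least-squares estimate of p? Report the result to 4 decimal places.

p = -0.6327

With design matrix M, MᵀM = [[114, 762]; [762, 5490]] and Mᵀs = [-877, -6281]ᵀ.
Eliminating q: 5490·(row 1) − 762·(row 2) gives 45216·p = 5490·(-877) − 762·(-6281) = -28608, so p = -298/471.
Then q = ((-6281) − 762·(-298/471))/5490 = -995/942.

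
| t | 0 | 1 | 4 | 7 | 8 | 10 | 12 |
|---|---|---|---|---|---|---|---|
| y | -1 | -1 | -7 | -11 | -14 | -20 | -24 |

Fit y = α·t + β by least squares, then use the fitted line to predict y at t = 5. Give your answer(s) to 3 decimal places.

With design matrix M, MᵀM = [[374, 42]; [42, 7]] and Mᵀy = [-706, -78]ᵀ.
Δ = 374·7 − 42² = 854.
α = ((-706)·7 − 42·(-78))/854 = -119/61; β = (374·(-78) − 42·(-706))/854 = 240/427.
At t = 5: ŷ = (-119/61)·(5) + (240/427)·(1) = -3925/427.

ŷ = -9.192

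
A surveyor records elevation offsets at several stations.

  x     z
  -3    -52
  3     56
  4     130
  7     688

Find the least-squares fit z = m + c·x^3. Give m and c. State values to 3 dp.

Normal-equation sums: Σ1 = 4, Σx^3 = 407, Σx^3·x^3 = 123203.
Moment sums: Σz = 822, Σx^3·z = 247220.
So MᵀM·[m, c]ᵀ = Mᵀz: [[4, 407]; [407, 123203]]·[m, c]ᵀ = [822, 247220]ᵀ.
det = 4·123203 − 407² = 327163.
m = (822·123203 − 407·247220)/327163 = 2; c = (4·247220 − 407·822)/327163 = 2.

m = 2.000, c = 2.000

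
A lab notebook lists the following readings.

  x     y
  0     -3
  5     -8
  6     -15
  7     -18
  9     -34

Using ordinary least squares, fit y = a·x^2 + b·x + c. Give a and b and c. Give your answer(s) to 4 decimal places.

Entries of MᵀM: Σx^2·x^2 = 10883, Σx^2·x = 1413, Σx^2 = 191, Σx·x = 191, Σx = 27, Σ1 = 5.
Right-hand side: Σx^2·y = -4376, Σx·y = -562, Σy = -78.
So MᵀM·[a, b, c]ᵀ = Mᵀy: [[10883, 1413, 191]; [1413, 191, 27]; [191, 27, 5]]·[a, b, c]ᵀ = [-4376, -562, -78]ᵀ.
Solving the 3×3 system (Gaussian elimination) gives a = -11735/20631, b = 11602/6877, c = -61519/20631.

a = -0.5688, b = 1.6871, c = -2.9819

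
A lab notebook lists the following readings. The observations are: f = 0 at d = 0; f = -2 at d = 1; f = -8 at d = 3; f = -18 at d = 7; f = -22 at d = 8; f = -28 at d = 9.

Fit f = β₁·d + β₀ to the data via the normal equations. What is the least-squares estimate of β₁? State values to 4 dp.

β₁ = -2.9455

The normal equations are: 204·β₁ + 28·β₀ = -580;  28·β₁ + 6·β₀ = -78.
(Σd·d = 204, Σd = 28, Σ1 = 6, Σd·f = -580, Σf = -78.)
Determinant 204·6 − 28² = 440.
β₁ = ((-580)·6 − 28·(-78))/440 = -162/55; β₀ = (204·(-78) − 28·(-580))/440 = 41/55.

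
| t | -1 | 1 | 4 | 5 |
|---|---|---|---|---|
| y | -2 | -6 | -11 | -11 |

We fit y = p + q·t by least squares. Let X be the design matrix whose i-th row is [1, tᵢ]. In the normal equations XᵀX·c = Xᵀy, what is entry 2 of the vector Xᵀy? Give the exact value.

Entry 2 ↔ basis t, so (Xᵀy)_{2} = Σᵢ (t)·yᵢ = (-1)·(-2) + (1)·(-6) + (4)·(-11) + (5)·(-11) = -103.

-103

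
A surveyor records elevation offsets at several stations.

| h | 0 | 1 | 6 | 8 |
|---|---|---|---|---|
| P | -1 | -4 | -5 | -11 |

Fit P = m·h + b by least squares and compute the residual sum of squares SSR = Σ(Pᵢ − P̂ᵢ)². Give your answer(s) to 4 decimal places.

SSR = 10.9497

Sums needed: Σh·h = 101, Σh = 15, Σ1 = 4.
Moment sums: Σh·P = -122, ΣP = -21.
Normal equations: [[101, 15]; [15, 4]]·[m, b]ᵀ = [-122, -21]ᵀ.
Δ = 101·4 − 15² = 179.
m = ((-122)·4 − 15·(-21))/179 = -173/179; b = (101·(-21) − 15·(-122))/179 = -291/179.
Residuals: 112/179, -252/179, 434/179, -294/179; SSR = 1960/179.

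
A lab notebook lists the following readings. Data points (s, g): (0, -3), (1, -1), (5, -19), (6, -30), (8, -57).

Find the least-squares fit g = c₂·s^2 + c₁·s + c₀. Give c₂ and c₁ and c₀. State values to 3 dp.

c₂ = -1.170, c₁ = 2.552, c₀ = -2.732

Sums needed: Σs^2·s^2 = 6018, Σs^2·s = 854, Σs^2 = 126, Σs·s = 126, Σs = 20, Σ1 = 5.
Right-hand side: Σs^2·g = -5204, Σs·g = -732, Σg = -110.
So MᵀM·[c₂, c₁, c₀]ᵀ = Mᵀg: [[6018, 854, 126]; [854, 126, 20]; [126, 20, 5]]·[c₂, c₁, c₀]ᵀ = [-5204, -732, -110]ᵀ.
Inverting the 3×3 Gram matrix, [c₂, c₁, c₀]ᵀ = [-6045/5168, 13189/5168, -7059/2584]ᵀ.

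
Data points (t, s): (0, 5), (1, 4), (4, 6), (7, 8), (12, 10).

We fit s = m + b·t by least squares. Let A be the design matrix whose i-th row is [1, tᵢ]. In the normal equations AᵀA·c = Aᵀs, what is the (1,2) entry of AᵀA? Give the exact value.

Row 1 ↔ basis 1, column 2 ↔ basis t, so (AᵀA)_{1,2} = Σᵢ t = (1)·(0) + (1)·(1) + (1)·(4) + (1)·(7) + (1)·(12) = 24.

24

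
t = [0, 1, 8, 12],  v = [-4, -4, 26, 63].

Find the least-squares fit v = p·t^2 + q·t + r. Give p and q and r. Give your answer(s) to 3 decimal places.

p = 0.460, q = 0.088, r = -4.244

Compute the Gram sums: Σt^2·t^2 = 24833, Σt^2·t = 2241, Σt^2 = 209, Σt·t = 209, Σt = 21, Σ1 = 4.
Right-hand side: Σt^2·v = 10732, Σt·v = 960, Σv = 81.
Row-reducing yields p = 3023/6572, q = 2877/32860, r = -34862/8215.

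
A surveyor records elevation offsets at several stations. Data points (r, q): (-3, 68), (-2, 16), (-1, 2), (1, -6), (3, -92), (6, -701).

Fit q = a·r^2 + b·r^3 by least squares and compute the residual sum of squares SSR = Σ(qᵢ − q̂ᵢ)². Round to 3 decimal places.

SSR = 12.024

Normal-equation sums: Σr^2·r^2 = 1476, Σr^2·r^3 = 7744, Σr^3·r^3 = 48180.
For Aᵀq: Σr^2·q = -25392, Σr^3·q = -155872.
Normal equations: [[1476, 7744]; [7744, 48180]]·[a, b]ᵀ = [-25392, -155872]ᵀ.
Eliminating b: 48180·(row 1) − 7744·(row 2) gives 11144144·a = 48180·(-25392) − 7744·(-155872) = -16313792, so a = -92692/63319.
Then b = ((-155872) − 7744·(-92692/63319))/48180 = -2089464/696509.
Residuals: 123592/696509, -1493120/696509, 323166/696509, -1069978/696509, 1513208/696509, -222553/696509; SSR = 8375053/696509.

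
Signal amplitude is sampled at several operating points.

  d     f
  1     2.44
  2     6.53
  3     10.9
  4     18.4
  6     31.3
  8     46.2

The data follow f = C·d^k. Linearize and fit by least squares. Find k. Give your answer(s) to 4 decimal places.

k = 1.4233

Taking logs, ln f = k·ln d + ln C, so regress ln f on ln d.
XᵀX = [[11.1437, 7.0493]; [7.0493, 6]], rhs = [22.1029, 15.3461]ᵀ  (here Σln d = 7.0493, Σ(ln d)² = 11.1437, Σln f = 15.3461, Σln d·ln f = 22.1029).
Δ = 11.1437·6 − (7.0493)² = 17.1702; k = (22.1029·6 − 7.0493·15.3461)/17.1702 = 1.42333, ln C = (11.1437·15.3461 − 7.0493·22.1029)/17.1702 = 0.88545.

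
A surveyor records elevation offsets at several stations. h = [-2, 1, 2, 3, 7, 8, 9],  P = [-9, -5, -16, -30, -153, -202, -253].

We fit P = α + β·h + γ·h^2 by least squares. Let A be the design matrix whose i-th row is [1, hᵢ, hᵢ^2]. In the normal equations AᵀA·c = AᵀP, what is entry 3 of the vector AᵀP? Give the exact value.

-41293

Entry 3 ↔ basis h^2, so (AᵀP)_{3} = Σᵢ (h^2)·Pᵢ = (4)·(-9) + (1)·(-5) + (4)·(-16) + (9)·(-30) + (49)·(-153) + (64)·(-202) + (81)·(-253) = -41293.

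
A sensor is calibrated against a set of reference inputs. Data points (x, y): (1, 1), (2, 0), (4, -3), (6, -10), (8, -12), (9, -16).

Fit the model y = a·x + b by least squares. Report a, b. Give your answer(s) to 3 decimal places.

AᵀA·[a, b]ᵀ = Aᵀy reads: 202·a + 30·b = -311;  30·a + 6·b = -40.
Determinant 202·6 − 30² = 312.
a = ((-311)·6 − 30·(-40))/312 = -111/52; b = (202·(-40) − 30·(-311))/312 = 625/156.

a = -2.135, b = 4.006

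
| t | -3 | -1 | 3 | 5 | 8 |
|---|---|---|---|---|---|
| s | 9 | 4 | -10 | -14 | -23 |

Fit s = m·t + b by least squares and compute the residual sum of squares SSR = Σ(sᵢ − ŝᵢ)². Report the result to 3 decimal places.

SSR = 2.977

The normal equations are: 108·m + 12·b = -315;  12·m + 5·b = -34.
(Σt·t = 108, Σt = 12, Σ1 = 5, Σt·s = -315, Σs = -34.)
Determinant 108·5 − 12² = 396.
m = ((-315)·5 − 12·(-34))/396 = -389/132; b = (108·(-34) − 12·(-315))/396 = 3/11.
Residuals: -5/44, 103/132, -63/44, 61/132, 10/33; SSR = 131/44.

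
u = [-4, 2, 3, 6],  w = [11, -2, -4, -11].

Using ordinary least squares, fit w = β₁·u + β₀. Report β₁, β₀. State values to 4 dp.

β₁ = -2.1896, β₀ = 2.3318

Sums needed: Σu·u = 65, Σu = 7, Σ1 = 4.
Right-hand side: Σu·w = -126, Σw = -6.
Normal equations: [[65, 7]; [7, 4]]·[β₁, β₀]ᵀ = [-126, -6]ᵀ.
det = 65·4 − 7² = 211.
β₁ = ((-126)·4 − 7·(-6))/211 = -462/211; β₀ = (65·(-6) − 7·(-126))/211 = 492/211.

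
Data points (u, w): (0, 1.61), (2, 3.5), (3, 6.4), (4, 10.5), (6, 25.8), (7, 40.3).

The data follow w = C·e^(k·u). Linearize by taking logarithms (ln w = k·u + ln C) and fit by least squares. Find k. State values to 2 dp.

k = 0.47

With ln wᵢ as the transformed response and uᵢ as the regressor:
Over the data: Σu = 22.0000, Σ(u)² = 114.0000, Σln w = 12.8834, Σu·ln w = 62.8566.
Normal system: [[114.0000, 22.0000]; [22.0000, 6]]·[k, ln C]ᵀ = [62.8566, 12.8834]ᵀ.
Δ = 114.0000·6 − (22.0000)² = 200.0000; k = (62.8566·6 − 22.0000·12.8834)/200.0000 = 0.46853, ln C = (114.0000·12.8834 − 22.0000·62.8566)/200.0000 = 0.42931.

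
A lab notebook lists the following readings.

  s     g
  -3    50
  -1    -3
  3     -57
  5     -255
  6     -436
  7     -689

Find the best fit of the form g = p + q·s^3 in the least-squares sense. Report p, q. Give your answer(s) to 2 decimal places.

p = -4.27, q = -2.00

Normal-equation sums: Σ1 = 6, Σs^3 = 683, Σs^3·s^3 = 181389.
For Aᵀg: Σg = -1390, Σs^3·g = -365264.
AᵀA·[p, q]ᵀ = Aᵀg becomes [[6, 683]; [683, 181389]]·[p, q]ᵀ = [-1390, -365264]ᵀ.
Determinant 6·181389 − 683² = 621845.
p = ((-1390)·181389 − 683·(-365264))/621845 = -2655398/621845; q = (6·(-365264) − 683·(-1390))/621845 = -1242214/621845.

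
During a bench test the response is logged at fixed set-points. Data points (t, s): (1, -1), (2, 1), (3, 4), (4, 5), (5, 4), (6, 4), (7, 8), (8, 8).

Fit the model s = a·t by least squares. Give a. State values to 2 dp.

a = 0.97

Forming AᵀA = [[204]] and Aᵀs = [197]ᵀ gives AᵀA·[a]ᵀ = Aᵀs.
a = 197/204 = 0.965686.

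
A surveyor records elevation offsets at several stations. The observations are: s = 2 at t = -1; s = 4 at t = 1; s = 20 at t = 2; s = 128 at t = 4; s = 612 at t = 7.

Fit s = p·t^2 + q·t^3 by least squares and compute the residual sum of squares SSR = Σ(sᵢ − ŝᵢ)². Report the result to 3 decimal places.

SSR = 2.365

The normal system MᵀM·[p, q]ᵀ = Mᵀs is [[2675, 17863]; [17863, 121811]]·[p, q]ᵀ = [32122, 218270]ᵀ.
Δ = 2675·121811 − 17863² = 6757656.
p = (32122·121811 − 17863·218270)/6757656 = 1154661/563138; q = (2675·218270 − 17863·32122)/6757656 = 839747/563138.
Residuals: 405681/281569, 129072/281569, -36930/281569, -68360/281569, 14423/281569; SSR = 665846/281569.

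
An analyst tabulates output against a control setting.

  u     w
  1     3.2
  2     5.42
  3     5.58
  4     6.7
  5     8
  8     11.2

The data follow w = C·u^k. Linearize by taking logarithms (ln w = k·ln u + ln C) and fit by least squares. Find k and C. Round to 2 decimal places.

k = 0.57, C = 3.25

Taking logs, ln w = k·ln u + ln C, so regress ln w on ln u.
AᵀA = [[10.5236, 6.8669]; [6.8669, 6]], rhs = [14.0676, 10.9699]ᵀ  (here Σln u = 6.8669, Σ(ln u)² = 10.5236, Σln w = 10.9699, Σln u·ln w = 14.0676).
Solving (det = 15.9867): k = 0.56771, ln C = 1.17857, so C = exp(1.17857) = 3.24974.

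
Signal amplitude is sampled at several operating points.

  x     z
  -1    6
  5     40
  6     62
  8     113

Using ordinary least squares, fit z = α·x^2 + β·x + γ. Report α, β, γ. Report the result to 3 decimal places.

Setting ∂/∂α … = 0 gives: 6018·α + 852·β + 126·γ = 10470;  852·α + 126·β + 18·γ = 1470;  126·α + 18·β + 4·γ = 221.
(Σx^2·x^2 = 6018, Σx^2·x = 852, Σx^2 = 126, Σx·x = 126, Σx = 18, Σ1 = 4, Σx^2·z = 10470, Σx·z = 1470, Σz = 221.)
Inverting the 3×3 Gram matrix, [α, β, γ]ᵀ = [497/244, -2847/1220, 1939/1220]ᵀ.

α = 2.037, β = -2.334, γ = 1.589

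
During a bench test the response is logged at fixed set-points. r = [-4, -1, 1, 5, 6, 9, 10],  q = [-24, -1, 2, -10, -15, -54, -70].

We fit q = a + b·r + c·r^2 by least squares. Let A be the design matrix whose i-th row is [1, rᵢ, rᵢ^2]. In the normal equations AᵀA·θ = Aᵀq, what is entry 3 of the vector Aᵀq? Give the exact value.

-12547

Entry 3 ↔ basis r^2, so (Aᵀq)_{3} = Σᵢ (r^2)·qᵢ = (16)·(-24) + (1)·(-1) + (1)·(2) + (25)·(-10) + (36)·(-15) + (81)·(-54) + (100)·(-70) = -12547.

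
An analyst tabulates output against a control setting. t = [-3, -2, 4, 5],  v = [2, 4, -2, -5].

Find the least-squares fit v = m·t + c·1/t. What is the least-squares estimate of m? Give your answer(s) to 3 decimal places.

Normal-equation sums: Σt·t = 54, Σt·1/t = 4, Σ1/t·1/t = 1669/3600.
For Aᵀv: Σt·v = -47, Σ1/t·v = -25/6.
AᵀA·[m, c]ᵀ = Aᵀv becomes [[54, 4]; [4, 1669/3600]]·[m, c]ᵀ = [-47, -25/6]ᵀ.
Determinant 54·(1669/3600) − 4² = 1807/200.
m = ((-47)·(1669/3600) − 4·(-25/6))/(1807/200) = -18443/32526; c = (54·(-25/6) − 4·(-47))/(1807/200) = -7400/1807.

m = -0.567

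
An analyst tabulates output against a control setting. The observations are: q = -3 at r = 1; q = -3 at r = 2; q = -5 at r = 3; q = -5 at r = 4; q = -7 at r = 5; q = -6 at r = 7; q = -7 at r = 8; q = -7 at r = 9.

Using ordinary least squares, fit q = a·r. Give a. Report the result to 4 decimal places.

a = -0.9639

Normal-equation sums: Σr·r = 249.
For Xᵀq: Σr·q = -240.
Hence a = -240 / 249 ≈ -0.963855.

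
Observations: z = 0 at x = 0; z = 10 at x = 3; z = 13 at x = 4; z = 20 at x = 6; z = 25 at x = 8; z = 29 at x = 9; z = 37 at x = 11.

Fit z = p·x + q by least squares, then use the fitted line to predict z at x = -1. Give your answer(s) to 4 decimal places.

ẑ = -3.3684

Compute the Gram sums: Σx·x = 327, Σx = 41, Σ1 = 7.
And Σx·z = 1070, Σz = 134.
Determinant 327·7 − 41² = 608.
p = (1070·7 − 41·134)/608 = 499/152; q = (327·134 − 41·1070)/608 = -13/152.
At x = -1: ẑ = (499/152)·(-1) + (-13/152)·(1) = -64/19.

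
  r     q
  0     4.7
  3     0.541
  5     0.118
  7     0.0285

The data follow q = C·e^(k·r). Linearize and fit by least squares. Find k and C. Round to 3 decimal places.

k = -0.732, C = 4.730

Taking logs, ln q = k·r + ln C, so regress ln q on r.
Σr = 15.0000, Σ(r)² = 83.0000, Σln q = -4.7617, Σr·ln q = -37.4333.
Equations: 83.0000·k + 15.0000·ln C = -37.4333;  15.0000·k + 4·ln C = -4.7617.
Solving (det = 107.0000): k = -0.73185, ln C = 1.55401, so C = exp(1.55401) = 4.73040.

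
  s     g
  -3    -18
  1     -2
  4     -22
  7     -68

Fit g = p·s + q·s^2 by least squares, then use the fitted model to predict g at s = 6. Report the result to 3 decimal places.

ĝ = -49.527

Forming AᵀA = [[75, 381]; [381, 2739]] and Aᵀg = [-512, -3848]ᵀ gives AᵀA·[p, q]ᵀ = Aᵀg.
Determinant 75·2739 − 381² = 60264.
p = ((-512)·2739 − 381·(-3848))/60264 = 295/279; q = (75·(-3848) − 381·(-512))/60264 = -433/279.
At s = 6: ĝ = (295/279)·(6) + (-433/279)·(36) = -4606/93.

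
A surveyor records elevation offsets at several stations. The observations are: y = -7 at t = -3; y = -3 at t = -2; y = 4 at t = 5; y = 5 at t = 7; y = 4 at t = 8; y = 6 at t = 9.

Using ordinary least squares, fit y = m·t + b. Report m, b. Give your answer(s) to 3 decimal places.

With design matrix X, XᵀX = [[232, 24]; [24, 6]] and Xᵀy = [168, 9]ᵀ.
Δ = 232·6 − 24² = 816.
m = (168·6 − 24·9)/816 = 33/34; b = (232·9 − 24·168)/816 = -81/34.

m = 0.971, b = -2.382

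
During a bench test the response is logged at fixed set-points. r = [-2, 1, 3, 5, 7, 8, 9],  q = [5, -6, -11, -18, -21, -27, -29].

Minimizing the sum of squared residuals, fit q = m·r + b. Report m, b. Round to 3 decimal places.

Forming AᵀA = [[233, 31]; [31, 7]] and Aᵀq = [-763, -107]ᵀ gives AᵀA·[m, b]ᵀ = Aᵀq.
Determinant 233·7 − 31² = 670.
m = ((-763)·7 − 31·(-107))/670 = -1012/335; b = (233·(-107) − 31·(-763))/670 = -639/335.

m = -3.021, b = -1.907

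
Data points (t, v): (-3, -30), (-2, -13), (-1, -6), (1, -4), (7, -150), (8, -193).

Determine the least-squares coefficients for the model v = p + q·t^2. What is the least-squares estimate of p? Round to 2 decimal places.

p = -2.06

Normal-equation sums: Σ1 = 6, Σt^2 = 128, Σt^2·t^2 = 6596.
And Σv = -396, Σt^2·v = -20034.
So MᵀM·[p, q]ᵀ = Mᵀv: [[6, 128]; [128, 6596]]·[p, q]ᵀ = [-396, -20034]ᵀ.
Eliminating q: 6596·(row 1) − 128·(row 2) gives 23192·p = 6596·(-396) − 128·(-20034) = -47664, so p = -5958/2899.
Then q = ((-20034) − 128·(-5958/2899))/6596 = -17379/5798.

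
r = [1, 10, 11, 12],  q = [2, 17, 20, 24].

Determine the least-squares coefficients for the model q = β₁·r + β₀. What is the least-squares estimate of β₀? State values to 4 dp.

MᵀM·[β₁, β₀]ᵀ = Mᵀq reads: 366·β₁ + 34·β₀ = 680;  34·β₁ + 4·β₀ = 63.
(Σr·r = 366, Σr = 34, Σ1 = 4, Σr·q = 680, Σq = 63.)
Eliminating β₀: 4·(row 1) − 34·(row 2) gives 308·β₁ = 4·680 − 34·63 = 578, so β₁ = 289/154.
Then β₀ = (63 − 34·(289/154))/4 = -31/154.

β₀ = -0.2013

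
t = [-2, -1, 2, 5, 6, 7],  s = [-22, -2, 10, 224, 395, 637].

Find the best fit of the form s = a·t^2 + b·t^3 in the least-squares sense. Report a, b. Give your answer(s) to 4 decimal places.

a = -1.2554, b = 2.0374

From the data, Σt^2·t^2 = 4355, Σt^2·t^3 = 27707, Σt^3·t^3 = 180059.
And Σt^2·s = 50983, Σt^3·s = 332069.
Determinant 4355·180059 − 27707² = 16479096.
a = (50983·180059 − 27707·332069)/16479096 = -10343893/8239548; b = (4355·332069 − 27707·50983)/16479096 = 16787257/8239548.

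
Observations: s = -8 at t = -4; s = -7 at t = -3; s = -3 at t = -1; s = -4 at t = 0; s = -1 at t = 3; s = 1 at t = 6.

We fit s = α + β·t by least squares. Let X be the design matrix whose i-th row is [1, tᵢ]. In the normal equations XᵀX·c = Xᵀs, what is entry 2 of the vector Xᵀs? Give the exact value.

59

Entry 2 ↔ basis t, so (Xᵀs)_{2} = Σᵢ (t)·sᵢ = (-4)·(-8) + (-3)·(-7) + (-1)·(-3) + (0)·(-4) + (3)·(-1) + (6)·(1) = 59.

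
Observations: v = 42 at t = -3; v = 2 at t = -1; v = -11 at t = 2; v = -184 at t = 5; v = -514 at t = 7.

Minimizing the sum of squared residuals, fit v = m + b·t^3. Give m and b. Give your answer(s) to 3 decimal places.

m = 1.449, b = -1.501

Entries of XᵀX: Σ1 = 5, Σt^3 = 448, Σt^3·t^3 = 134068.
Moment sums: Σv = -665, Σt^3·v = -200526.
So XᵀX·[m, b]ᵀ = Xᵀv: [[5, 448]; [448, 134068]]·[m, b]ᵀ = [-665, -200526]ᵀ.
Eliminating b: 134068·(row 1) − 448·(row 2) gives 469636·m = 134068·(-665) − 448·(-200526) = 680428, so m = 170107/117409.
Then b = ((-200526) − 448·(170107/117409))/134068 = -352355/234818.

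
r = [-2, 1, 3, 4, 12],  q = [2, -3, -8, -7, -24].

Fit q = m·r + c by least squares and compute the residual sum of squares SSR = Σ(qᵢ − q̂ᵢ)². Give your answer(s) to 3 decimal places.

The normal equations are: 174·m + 18·c = -347;  18·m + 5·c = -40.
(Σr·r = 174, Σr = 18, Σ1 = 5, Σr·q = -347, Σq = -40.)
Determinant 174·5 − 18² = 546.
m = ((-347)·5 − 18·(-40))/546 = -145/78; c = (174·(-40) − 18·(-347))/546 = -17/13.
Residuals: -16/39, 1/6, -29/26, 68/39, -5/13; SSR = 361/78.

SSR = 4.628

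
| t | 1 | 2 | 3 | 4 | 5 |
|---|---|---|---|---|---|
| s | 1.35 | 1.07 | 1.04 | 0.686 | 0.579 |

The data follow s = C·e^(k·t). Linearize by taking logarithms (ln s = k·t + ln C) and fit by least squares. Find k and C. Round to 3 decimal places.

k = -0.214, C = 1.713

Linearized form: ln s = k·t + ln C. From the 5 transformed points,
Sums: Σt = 15.0000, Σ(t)² = 55.0000, Σln s = -0.5163, Σt·ln s = -3.6867.
Normal system: [[55.0000, 15.0000]; [15.0000, 5]]·[k, ln C]ᵀ = [-3.6867, -0.5163]ᵀ.
Δ = 55.0000·5 − (15.0000)² = 50.0000; k = (-3.6867·5 − 15.0000·-0.5163)/50.0000 = -0.21377, ln C = (55.0000·-0.5163 − 15.0000·-3.6867)/50.0000 = 0.53803, so C = exp(0.53803) = 1.71262.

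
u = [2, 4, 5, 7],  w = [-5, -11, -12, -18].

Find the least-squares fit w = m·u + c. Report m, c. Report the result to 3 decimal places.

Forming MᵀM = [[94, 18]; [18, 4]] and Mᵀw = [-240, -46]ᵀ gives MᵀM·[m, c]ᵀ = Mᵀw.
Eliminating c: 4·(row 1) − 18·(row 2) gives 52·m = 4·(-240) − 18·(-46) = -132, so m = -33/13.
Then c = ((-46) − 18·(-33/13))/4 = -1/13.

m = -2.538, c = -0.077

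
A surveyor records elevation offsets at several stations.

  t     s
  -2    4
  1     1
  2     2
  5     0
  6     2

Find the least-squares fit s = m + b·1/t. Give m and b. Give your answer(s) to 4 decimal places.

Normal-equation sums: Σ1 = 5, Σ1/t = 41/30, Σ1/t·1/t = 1411/900.
Moment sums: Σs = 9, Σ1/t·s = 1/3.
AᵀA·[m, b]ᵀ = Aᵀs becomes [[5, 41/30]; [41/30, 1411/900]]·[m, b]ᵀ = [9, 1/3]ᵀ.
Determinant 5·(1411/900) − (41/30)² = 2687/450.
m = (9·(1411/900) − (41/30)·(1/3))/(2687/450) = 12289/5374; b = (5·(1/3) − (41/30)·9)/(2687/450) = -4785/2687.

m = 2.2868, b = -1.7808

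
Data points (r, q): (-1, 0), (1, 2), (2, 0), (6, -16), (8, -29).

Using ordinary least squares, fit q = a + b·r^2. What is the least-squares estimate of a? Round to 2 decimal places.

XᵀX·[a, b]ᵀ = Xᵀq reads: 5·a + 106·b = -43;  106·a + 5410·b = -2430.
Determinant 5·5410 − 106² = 15814.
a = ((-43)·5410 − 106·(-2430))/15814 = 12475/7907; b = (5·(-2430) − 106·(-43))/15814 = -3796/7907.

a = 1.58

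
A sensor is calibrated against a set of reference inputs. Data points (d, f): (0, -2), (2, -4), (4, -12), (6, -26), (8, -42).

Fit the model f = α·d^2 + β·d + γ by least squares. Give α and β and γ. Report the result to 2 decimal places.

α = -0.61, β = -0.24, γ = -1.66

Entries of MᵀM: Σd^2·d^2 = 5664, Σd^2·d = 800, Σd^2 = 120, Σd·d = 120, Σd = 20, Σ1 = 5.
Moment sums: Σd^2·f = -3832, Σd·f = -548, Σf = -86.
Normal equations: [[5664, 800, 120]; [800, 120, 20]; [120, 20, 5]]·[α, β, γ]ᵀ = [-3832, -548, -86]ᵀ.
Row-reducing yields α = -17/28, β = -17/70, γ = -58/35.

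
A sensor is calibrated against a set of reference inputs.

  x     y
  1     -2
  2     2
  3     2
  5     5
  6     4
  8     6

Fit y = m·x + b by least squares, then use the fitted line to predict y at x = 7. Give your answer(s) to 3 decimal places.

ŷ = 5.612

Compute the Gram sums: Σx·x = 139, Σx = 25, Σ1 = 6.
Moment sums: Σx·y = 105, Σy = 17.
MᵀM·[m, b]ᵀ = Mᵀy becomes [[139, 25]; [25, 6]]·[m, b]ᵀ = [105, 17]ᵀ.
Eliminating b: 6·(row 1) − 25·(row 2) gives 209·m = 6·105 − 25·17 = 205, so m = 205/209.
Then b = (17 − 25·(205/209))/6 = -262/209.
At x = 7: ŷ = (205/209)·(7) + (-262/209)·(1) = 1173/209.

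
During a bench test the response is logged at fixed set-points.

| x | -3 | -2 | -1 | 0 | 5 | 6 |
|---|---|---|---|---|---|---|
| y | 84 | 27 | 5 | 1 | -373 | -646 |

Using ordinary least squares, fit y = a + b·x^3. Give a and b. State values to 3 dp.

AᵀA·[a, b]ᵀ = Aᵀy reads: 6·a + 305·b = -902;  305·a + 63075·b = -188650.
(Σ1 = 6, Σx^3 = 305, Σx^3·x^3 = 63075, Σy = -902, Σx^3·y = -188650.)
Eliminating b: 63075·(row 1) − 305·(row 2) gives 285425·a = 63075·(-902) − 305·(-188650) = 644600, so a = 25784/11417.
Then b = ((-188650) − 305·(25784/11417))/63075 = -171358/57085.

a = 2.258, b = -3.002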